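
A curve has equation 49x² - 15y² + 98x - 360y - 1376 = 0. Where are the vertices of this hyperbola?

Rearranging, 49(x² + 2x) -15(y² + 24y) = 1376.
Complete the square: 49(x + 1)² -15(y + 12)² = 1376 + 49 - 2160 = -735
Divide by -735: (y + 12)²/49 - (x + 1)²/15 = 1
Hyperbola, center (-1, -12), transverse axis vertical; a² = 49, b² = 15.
a = 7. Vertices at (h, k ± a).

(-1, -19) and (-1, -5)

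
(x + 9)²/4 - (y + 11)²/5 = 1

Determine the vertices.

(-11, -11) and (-7, -11)

Center (-9, -11). The positive term is the x-term, so the transverse axis is horizontal; a² = 4, b² = 5.
a = 2. Vertices at (h ± a, k).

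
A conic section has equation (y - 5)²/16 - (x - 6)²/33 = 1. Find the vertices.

Center (6, 5). The positive term is the y-term, so the transverse axis is vertical; a² = 16, b² = 33.
a = 4. Vertices at (h, k ± a).

(6, 1) and (6, 9)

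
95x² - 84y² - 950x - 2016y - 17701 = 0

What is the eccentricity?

95(x² - 10x) -84(y² + 24y) = 17701
Complete the square: 95(x - 5)² -84(y + 12)² = 17701 + 2375 - 12096 = 7980
Divide by 7980: (x - 5)²/84 - (y + 12)²/95 = 1
Hyperbola, center (5, -12), transverse axis horizontal; a² = 84, b² = 95.
c² = a² + b² = 179, so c = √179.
e = c/a = √179/2√21 = √3759/42.

e = √3759/42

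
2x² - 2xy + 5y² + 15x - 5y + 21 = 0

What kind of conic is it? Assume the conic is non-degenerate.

A = 2, B = -2, C = 5.
Discriminant B² − 4AC = (-2)² − 4·2·5 = -36.
B² − 4AC < 0 ⇒ ellipse.

ellipse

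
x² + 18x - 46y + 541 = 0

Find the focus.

Only x is squared. Complete the square in x: (x + 9)² = 46(y - 10).
Vertex (-9, 10); 4p = 46 so p = 23/2. Opens up.
Focus is p units from the vertex along the axis: (h, k + p).

(-9, 43/2)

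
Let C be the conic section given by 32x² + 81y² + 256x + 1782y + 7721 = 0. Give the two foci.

Group: 32(x² + 8x) + 81(y² + 22y) = -7721
Complete the square in x and y: 32(x + 4)² + 81(y + 11)² = -7721 + 512 + 9801 = 2592
Divide by 2592: (x + 4)²/81 + (y + 11)²/32 = 1
Ellipse, center (-4, -11), major axis horizontal; a² = 81, b² = 32.
c² = a² - b² = 81 - 32 = 49, so c = 7.
Foci lie on the horizontal axis through the center: (h ± c, k).

(-11, -11) and (3, -11)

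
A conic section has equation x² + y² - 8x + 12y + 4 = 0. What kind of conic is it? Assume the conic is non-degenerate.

No xy term. Coefficients of x² and y² are A = 1, C = 1.
A = C (same sign) ⇒ circle.

circle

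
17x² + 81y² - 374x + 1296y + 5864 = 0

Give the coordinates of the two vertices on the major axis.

17(x² - 22x) + 81(y² + 16y) = -5864
Complete the square: 17(x - 11)² + 81(y + 8)² = -5864 + 2057 + 5184 = 1377
Divide by 1377: (x - 11)²/81 + (y + 8)²/17 = 1
Ellipse, center (11, -8), major axis horizontal; a² = 81, b² = 17.
a = 9. Vertices at (h ± a, k).

(2, -8) and (20, -8)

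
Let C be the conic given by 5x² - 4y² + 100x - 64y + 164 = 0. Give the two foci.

Group the x- and y-terms: 5(x² + 20x) -4(y² + 16y) = -164
Completing the square gives 5(x + 10)² -4(y + 8)² = -164 + 500 - 256 = 80.
Dividing both sides by 80: (x + 10)²/16 - (y + 8)²/20 = 1
Hyperbola, center (-10, -8), transverse axis horizontal; a² = 16, b² = 20.
c² = a² + b² = 16 + 20 = 36, so c = 6.
Foci lie on the horizontal axis through the center: (h ± c, k).

(-16, -8) and (-4, -8)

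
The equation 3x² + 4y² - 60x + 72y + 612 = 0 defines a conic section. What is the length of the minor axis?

2√3

3(x² - 20x) + 4(y² + 18y) = -612
Completing the square gives 3(x - 10)² + 4(y + 9)² = -612 + 300 + 324 = 12.
Divide by 12: (x - 10)²/4 + (y + 9)²/3 = 1
Ellipse, center (10, -9), major axis horizontal; a² = 4, b² = 3.
b² = 3 so b = √3; the minor axis has length 2b = 2√3.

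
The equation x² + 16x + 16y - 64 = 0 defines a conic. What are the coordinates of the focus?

(-8, 4)

Only x is squared. Complete the square in x: (x + 8)² = -16(y - 8).
Vertex (-8, 8); 4p = -16 so p = -4. Opens down.
Focus is p units from the vertex along the axis: (h, k + p).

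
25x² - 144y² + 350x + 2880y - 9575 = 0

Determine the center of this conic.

Collect terms: 25(x² + 14x) -144(y² - 20y) = 9575
25(x + 7)² -144(y - 10)² = 9575 + 1225 - 14400 = -3600
Dividing both sides by -3600: (y - 10)²/25 - (x + 7)²/144 = 1
Hyperbola with center (-7, 10).

(-7, 10)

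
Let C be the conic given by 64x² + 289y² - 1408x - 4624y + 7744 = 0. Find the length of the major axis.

34

Rearranging, 64(x² - 22x) + 289(y² - 16y) = -7744.
Completing the square gives 64(x - 11)² + 289(y - 8)² = -7744 + 7744 + 18496 = 18496.
Dividing both sides by 18496: (x - 11)²/289 + (y - 8)²/64 = 1
Ellipse, center (11, 8), major axis horizontal; a² = 289, b² = 64.
a² = 289 so a = 17; the major axis has length 2a = 34.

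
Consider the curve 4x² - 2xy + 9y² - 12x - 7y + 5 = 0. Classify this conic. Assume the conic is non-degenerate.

ellipse

A = 4, B = -2, C = 9.
Discriminant B² − 4AC = (-2)² − 4·4·9 = -140.
B² − 4AC < 0 ⇒ ellipse.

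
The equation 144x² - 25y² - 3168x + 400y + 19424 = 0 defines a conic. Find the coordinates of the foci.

(11, -5) and (11, 21)

144(x² - 22x) -25(y² - 16y) = -19424
144(x - 11)² -25(y - 8)² = -19424 + 17424 - 1600 = -3600
Divide by -3600: (y - 8)²/144 - (x - 11)²/25 = 1
Hyperbola, center (11, 8), transverse axis vertical; a² = 144, b² = 25.
c² = a² + b² = 144 + 25 = 169, so c = 13.
Foci lie on the vertical axis through the center: (h, k ± c).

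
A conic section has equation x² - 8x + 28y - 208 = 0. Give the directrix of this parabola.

y = 15

Only x is squared. Complete the square in x: (x - 4)² = -28(y - 8).
Vertex (4, 8); 4p = -28 so p = -7. Opens down.
Directrix is the horizontal line y = k − p = 8 − (-7) = 15.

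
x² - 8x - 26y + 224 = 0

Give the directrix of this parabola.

y = 3/2

Only x is squared. Complete the square in x: (x - 4)² = 26(y - 8).
Vertex (4, 8); 4p = 26 so p = 13/2. Opens up.
Directrix is the horizontal line y = k − p = 8 − (13/2) = 3/2.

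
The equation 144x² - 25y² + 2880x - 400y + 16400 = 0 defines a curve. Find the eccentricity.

e = 13/12

144(x² + 20x) -25(y² + 16y) = -16400
144(x + 10)² -25(y + 8)² = -16400 + 14400 - 1600 = -3600
Divide through by -3600 to get (y + 8)²/144 - (x + 10)²/25 = 1.
Hyperbola, center (-10, -8), transverse axis vertical; a² = 144, b² = 25.
c² = a² + b² = 169, so c = 13.
e = c/a = 13/12.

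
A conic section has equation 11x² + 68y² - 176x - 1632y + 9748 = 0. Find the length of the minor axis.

Group the x- and y-terms: 11(x² - 16x) + 68(y² - 24y) = -9748
Completing the square gives 11(x - 8)² + 68(y - 12)² = -9748 + 704 + 9792 = 748.
Divide through by 748 to get (x - 8)²/68 + (y - 12)²/11 = 1.
Ellipse, center (8, 12), major axis horizontal; a² = 68, b² = 11.
b² = 11 so b = √11; the minor axis has length 2b = 2√11.

2√11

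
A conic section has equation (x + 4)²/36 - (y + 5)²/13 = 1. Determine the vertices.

(-10, -5) and (2, -5)

Center (-4, -5). The positive term is the x-term, so the transverse axis is horizontal; a² = 36, b² = 13.
a = 6. Vertices at (h ± a, k).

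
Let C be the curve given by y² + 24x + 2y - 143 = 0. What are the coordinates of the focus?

(0, -1)

Only y is squared. Complete the square in y: (y + 1)² = -24(x - 6).
Vertex (6, -1); 4p = -24 so p = -6. Opens left.
Focus is p units from the vertex along the axis: (h + p, k).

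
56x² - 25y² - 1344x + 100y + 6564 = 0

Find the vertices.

56(x² - 24x) -25(y² - 4y) = -6564
Completing the square gives 56(x - 12)² -25(y - 2)² = -6564 + 8064 - 100 = 1400.
Dividing both sides by 1400: (x - 12)²/25 - (y - 2)²/56 = 1
Hyperbola, center (12, 2), transverse axis horizontal; a² = 25, b² = 56.
a = 5. Vertices at (h ± a, k).

(7, 2) and (17, 2)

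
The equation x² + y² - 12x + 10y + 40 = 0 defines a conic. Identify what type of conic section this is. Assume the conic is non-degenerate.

circle

No xy term. Coefficients of x² and y² are A = 1, C = 1.
A = C (same sign) ⇒ circle.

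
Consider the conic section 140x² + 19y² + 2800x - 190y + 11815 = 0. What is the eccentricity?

e = 11√35/70

Collect terms: 140(x² + 20x) + 19(y² - 10y) = -11815
Complete the square: 140(x + 10)² + 19(y - 5)² = -11815 + 14000 + 475 = 2660
Divide by 2660: (x + 10)²/19 + (y - 5)²/140 = 1
Ellipse, center (-10, 5), major axis vertical; a² = 140, b² = 19.
c² = a² - b² = 121, so c = 11.
e = c/a = 11/2√35 = 11√35/70.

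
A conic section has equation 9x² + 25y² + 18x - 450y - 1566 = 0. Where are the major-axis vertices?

(-21, 9) and (19, 9)

Rearranging, 9(x² + 2x) + 25(y² - 18y) = 1566.
Completing the square gives 9(x + 1)² + 25(y - 9)² = 1566 + 9 + 2025 = 3600.
Divide by 3600: (x + 1)²/400 + (y - 9)²/144 = 1
Ellipse, center (-1, 9), major axis horizontal; a² = 400, b² = 144.
a = 20. Vertices at (h ± a, k).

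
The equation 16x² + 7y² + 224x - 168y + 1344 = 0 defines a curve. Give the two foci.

(-7, 6) and (-7, 18)

Rearranging, 16(x² + 14x) + 7(y² - 24y) = -1344.
16(x + 7)² + 7(y - 12)² = -1344 + 784 + 1008 = 448
Divide through by 448 to get (x + 7)²/28 + (y - 12)²/64 = 1.
Ellipse, center (-7, 12), major axis vertical; a² = 64, b² = 28.
c² = a² - b² = 64 - 28 = 36, so c = 6.
Foci lie on the vertical axis through the center: (h, k ± c).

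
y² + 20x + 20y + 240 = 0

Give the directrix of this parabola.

Only y is squared. Complete the square in y: (y + 10)² = -20(x + 7).
Vertex (-7, -10); 4p = -20 so p = -5. Opens left.
Directrix is the vertical line x = h − p = -7 − (-5) = -2.

x = -2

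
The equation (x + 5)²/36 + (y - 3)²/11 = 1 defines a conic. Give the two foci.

Center (-5, 3). The larger denominator 36 sits under the x-term, so the major axis is horizontal; a² = 36, b² = 11.
c² = a² - b² = 36 - 11 = 25, so c = 5.
Foci lie on the horizontal axis through the center: (h ± c, k).

(-10, 3) and (0, 3)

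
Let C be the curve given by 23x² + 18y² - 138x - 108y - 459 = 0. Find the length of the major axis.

23(x² - 6x) + 18(y² - 6y) = 459
23(x - 3)² + 18(y - 3)² = 459 + 207 + 162 = 828
Divide through by 828 to get (x - 3)²/36 + (y - 3)²/46 = 1.
Ellipse, center (3, 3), major axis vertical; a² = 46, b² = 36.
a² = 46 so a = √46; the major axis has length 2a = 2√46.

2√46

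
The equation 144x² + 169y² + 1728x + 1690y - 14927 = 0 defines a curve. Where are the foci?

Rearranging, 144(x² + 12x) + 169(y² + 10y) = 14927.
144(x + 6)² + 169(y + 5)² = 14927 + 5184 + 4225 = 24336
Divide by 24336: (x + 6)²/169 + (y + 5)²/144 = 1
Ellipse, center (-6, -5), major axis horizontal; a² = 169, b² = 144.
c² = a² - b² = 169 - 144 = 25, so c = 5.
Foci lie on the horizontal axis through the center: (h ± c, k).

(-11, -5) and (-1, -5)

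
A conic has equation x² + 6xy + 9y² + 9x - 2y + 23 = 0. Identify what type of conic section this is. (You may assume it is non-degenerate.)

A = 1, B = 6, C = 9.
Discriminant B² − 4AC = 6² − 4·1·9 = 0.
B² − 4AC = 0 ⇒ parabola.

parabola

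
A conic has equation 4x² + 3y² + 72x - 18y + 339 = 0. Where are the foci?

(-9, 2) and (-9, 4)

Group: 4(x² + 18x) + 3(y² - 6y) = -339
Complete the square in x and y: 4(x + 9)² + 3(y - 3)² = -339 + 324 + 27 = 12
Dividing both sides by 12: (x + 9)²/3 + (y - 3)²/4 = 1
Ellipse, center (-9, 3), major axis vertical; a² = 4, b² = 3.
c² = a² - b² = 4 - 3 = 1, so c = 1.
Foci lie on the vertical axis through the center: (h, k ± c).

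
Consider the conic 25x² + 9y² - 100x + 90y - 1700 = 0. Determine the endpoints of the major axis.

(2, -20) and (2, 10)

25(x² - 4x) + 9(y² + 10y) = 1700
Completing the square gives 25(x - 2)² + 9(y + 5)² = 1700 + 100 + 225 = 2025.
Dividing both sides by 2025: (x - 2)²/81 + (y + 5)²/225 = 1
Ellipse, center (2, -5), major axis vertical; a² = 225, b² = 81.
a = 15. Vertices at (h, k ± a).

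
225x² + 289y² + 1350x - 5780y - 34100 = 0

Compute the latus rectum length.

Rearranging, 225(x² + 6x) + 289(y² - 20y) = 34100.
Complete the square in x and y: 225(x + 3)² + 289(y - 10)² = 34100 + 2025 + 28900 = 65025
Divide through by 65025 to get (x + 3)²/289 + (y - 10)²/225 = 1.
Ellipse, center (-3, 10), major axis horizontal; a² = 289, b² = 225.
Latus rectum length = 2b²/a = 2·225/17 = 450/17.

450/17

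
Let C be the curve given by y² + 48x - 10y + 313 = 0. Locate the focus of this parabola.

(-18, 5)

Only y is squared. Complete the square in y: (y - 5)² = -48(x + 6).
Vertex (-6, 5); 4p = -48 so p = -12. Opens left.
Focus is p units from the vertex along the axis: (h + p, k).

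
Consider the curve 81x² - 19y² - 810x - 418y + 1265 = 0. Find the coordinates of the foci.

Group the x- and y-terms: 81(x² - 10x) -19(y² + 22y) = -1265
81(x - 5)² -19(y + 11)² = -1265 + 2025 - 2299 = -1539
Dividing both sides by -1539: (y + 11)²/81 - (x - 5)²/19 = 1
Hyperbola, center (5, -11), transverse axis vertical; a² = 81, b² = 19.
c² = a² + b² = 81 + 19 = 100, so c = 10.
Foci lie on the vertical axis through the center: (h, k ± c).

(5, -21) and (5, -1)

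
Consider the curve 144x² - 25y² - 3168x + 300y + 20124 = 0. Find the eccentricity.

e = 13/12

Group the x- and y-terms: 144(x² - 22x) -25(y² - 12y) = -20124
Complete the square: 144(x - 11)² -25(y - 6)² = -20124 + 17424 - 900 = -3600
Divide by -3600: (y - 6)²/144 - (x - 11)²/25 = 1
Hyperbola, center (11, 6), transverse axis vertical; a² = 144, b² = 25.
c² = a² + b² = 169, so c = 13.
e = c/a = 13/12.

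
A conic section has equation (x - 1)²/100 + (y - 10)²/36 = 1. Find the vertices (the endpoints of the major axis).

(-9, 10) and (11, 10)

Center (1, 10). The larger denominator 100 sits under the x-term, so the major axis is horizontal; a² = 100, b² = 36.
a = 10. Vertices at (h ± a, k).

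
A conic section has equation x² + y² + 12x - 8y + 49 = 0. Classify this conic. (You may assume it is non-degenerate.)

circle

No xy term. Coefficients of x² and y² are A = 1, C = 1.
A = C (same sign) ⇒ circle.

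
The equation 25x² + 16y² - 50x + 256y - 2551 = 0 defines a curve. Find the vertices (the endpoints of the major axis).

Group: 25(x² - 2x) + 16(y² + 16y) = 2551
Completing the square gives 25(x - 1)² + 16(y + 8)² = 2551 + 25 + 1024 = 3600.
Divide through by 3600 to get (x - 1)²/144 + (y + 8)²/225 = 1.
Ellipse, center (1, -8), major axis vertical; a² = 225, b² = 144.
a = 15. Vertices at (h, k ± a).

(1, -23) and (1, 7)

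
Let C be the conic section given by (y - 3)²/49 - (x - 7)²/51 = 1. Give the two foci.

Center (7, 3). The positive term is the y-term, so the transverse axis is vertical; a² = 49, b² = 51.
c² = a² + b² = 49 + 51 = 100, so c = 10.
Foci lie on the vertical axis through the center: (h, k ± c).

(7, -7) and (7, 13)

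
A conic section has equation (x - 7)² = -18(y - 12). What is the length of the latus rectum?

Vertex (7, 12); 4p = -18 so p = -9/2. Opens down.
Latus rectum length = |4p| = 18.

18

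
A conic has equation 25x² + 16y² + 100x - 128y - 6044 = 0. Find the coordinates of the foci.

(-2, -8) and (-2, 16)

Group: 25(x² + 4x) + 16(y² - 8y) = 6044
Completing the square gives 25(x + 2)² + 16(y - 4)² = 6044 + 100 + 256 = 6400.
Divide through by 6400 to get (x + 2)²/256 + (y - 4)²/400 = 1.
Ellipse, center (-2, 4), major axis vertical; a² = 400, b² = 256.
c² = a² - b² = 400 - 256 = 144, so c = 12.
Foci lie on the vertical axis through the center: (h, k ± c).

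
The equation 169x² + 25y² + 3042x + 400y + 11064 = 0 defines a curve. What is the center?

Group: 169(x² + 18x) + 25(y² + 16y) = -11064
Complete the square in x and y: 169(x + 9)² + 25(y + 8)² = -11064 + 13689 + 1600 = 4225
Dividing both sides by 4225: (x + 9)²/25 + (y + 8)²/169 = 1
Ellipse with center (-9, -8).

(-9, -8)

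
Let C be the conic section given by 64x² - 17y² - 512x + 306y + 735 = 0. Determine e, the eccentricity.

Group the x- and y-terms: 64(x² - 8x) -17(y² - 18y) = -735
64(x - 4)² -17(y - 9)² = -735 + 1024 - 1377 = -1088
Divide through by -1088 to get (y - 9)²/64 - (x - 4)²/17 = 1.
Hyperbola, center (4, 9), transverse axis vertical; a² = 64, b² = 17.
c² = a² + b² = 81, so c = 9.
e = c/a = 9/8.

e = 9/8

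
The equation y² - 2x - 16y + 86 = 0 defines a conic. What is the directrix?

x = 21/2

Only y is squared. Complete the square in y: (y - 8)² = 2(x - 11).
Vertex (11, 8); 4p = 2 so p = 1/2. Opens right.
Directrix is the vertical line x = h − p = 11 − (1/2) = 21/2.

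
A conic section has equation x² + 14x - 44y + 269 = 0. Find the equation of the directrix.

y = -6

Only x is squared. Complete the square in x: (x + 7)² = 44(y - 5).
Vertex (-7, 5); 4p = 44 so p = 11. Opens up.
Directrix is the horizontal line y = k − p = 5 − (11) = -6.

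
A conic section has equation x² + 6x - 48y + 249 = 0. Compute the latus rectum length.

48

Only x is squared. Complete the square in x: (x + 3)² = 48(y - 5).
Vertex (-3, 5); 4p = 48 so p = 12. Opens up.
Latus rectum length = |4p| = 48.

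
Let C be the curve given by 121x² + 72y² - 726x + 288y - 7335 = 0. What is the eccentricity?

e = 7/11

Group the x- and y-terms: 121(x² - 6x) + 72(y² + 4y) = 7335
121(x - 3)² + 72(y + 2)² = 7335 + 1089 + 288 = 8712
Dividing both sides by 8712: (x - 3)²/72 + (y + 2)²/121 = 1
Ellipse, center (3, -2), major axis vertical; a² = 121, b² = 72.
c² = a² - b² = 49, so c = 7.
e = c/a = 7/11.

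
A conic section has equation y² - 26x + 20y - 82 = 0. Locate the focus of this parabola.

Only y is squared. Complete the square in y: (y + 10)² = 26(x + 7).
Vertex (-7, -10); 4p = 26 so p = 13/2. Opens right.
Focus is p units from the vertex along the axis: (h + p, k).

(-1/2, -10)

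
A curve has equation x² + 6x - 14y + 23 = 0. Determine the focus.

(-3, 9/2)

Only x is squared. Complete the square in x: (x + 3)² = 14(y - 1).
Vertex (-3, 1); 4p = 14 so p = 7/2. Opens up.
Focus is p units from the vertex along the axis: (h, k + p).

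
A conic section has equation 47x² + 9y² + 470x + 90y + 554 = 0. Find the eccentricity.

e = √1786/47

47(x² + 10x) + 9(y² + 10y) = -554
Complete the square: 47(x + 5)² + 9(y + 5)² = -554 + 1175 + 225 = 846
Dividing both sides by 846: (x + 5)²/18 + (y + 5)²/94 = 1
Ellipse, center (-5, -5), major axis vertical; a² = 94, b² = 18.
c² = a² - b² = 76, so c = 2√19.
e = c/a = 2√19/√94 = √1786/47.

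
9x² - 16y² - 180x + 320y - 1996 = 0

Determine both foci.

(-5, 10) and (25, 10)

Group the x- and y-terms: 9(x² - 20x) -16(y² - 20y) = 1996
Complete the square in x and y: 9(x - 10)² -16(y - 10)² = 1996 + 900 - 1600 = 1296
Divide through by 1296 to get (x - 10)²/144 - (y - 10)²/81 = 1.
Hyperbola, center (10, 10), transverse axis horizontal; a² = 144, b² = 81.
c² = a² + b² = 144 + 81 = 225, so c = 15.
Foci lie on the horizontal axis through the center: (h ± c, k).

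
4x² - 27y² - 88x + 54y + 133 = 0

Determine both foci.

Group: 4(x² - 22x) -27(y² - 2y) = -133
Complete the square: 4(x - 11)² -27(y - 1)² = -133 + 484 - 27 = 324
Divide through by 324 to get (x - 11)²/81 - (y - 1)²/12 = 1.
Hyperbola, center (11, 1), transverse axis horizontal; a² = 81, b² = 12.
c² = a² + b² = 81 + 12 = 93, so c = √93.
Foci lie on the horizontal axis through the center: (h ± c, k).

(11 - √93, 1) and (11 + √93, 1)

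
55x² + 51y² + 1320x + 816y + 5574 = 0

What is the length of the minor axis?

Group the x- and y-terms: 55(x² + 24x) + 51(y² + 16y) = -5574
Completing the square gives 55(x + 12)² + 51(y + 8)² = -5574 + 7920 + 3264 = 5610.
Divide through by 5610 to get (x + 12)²/102 + (y + 8)²/110 = 1.
Ellipse, center (-12, -8), major axis vertical; a² = 110, b² = 102.
b² = 102 so b = √102; the minor axis has length 2b = 2√102.

2√102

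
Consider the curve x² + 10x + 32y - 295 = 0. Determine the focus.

(-5, 2)

Only x is squared. Complete the square in x: (x + 5)² = -32(y - 10).
Vertex (-5, 10); 4p = -32 so p = -8. Opens down.
Focus is p units from the vertex along the axis: (h, k + p).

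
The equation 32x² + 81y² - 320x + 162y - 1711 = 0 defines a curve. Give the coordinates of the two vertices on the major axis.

(-4, -1) and (14, -1)

Group the x- and y-terms: 32(x² - 10x) + 81(y² + 2y) = 1711
Complete the square in x and y: 32(x - 5)² + 81(y + 1)² = 1711 + 800 + 81 = 2592
Divide by 2592: (x - 5)²/81 + (y + 1)²/32 = 1
Ellipse, center (5, -1), major axis horizontal; a² = 81, b² = 32.
a = 9. Vertices at (h ± a, k).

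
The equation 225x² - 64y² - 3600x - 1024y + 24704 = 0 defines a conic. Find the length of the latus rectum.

Rearranging, 225(x² - 16x) -64(y² + 16y) = -24704.
Completing the square gives 225(x - 8)² -64(y + 8)² = -24704 + 14400 - 4096 = -14400.
Dividing both sides by -14400: (y + 8)²/225 - (x - 8)²/64 = 1
Hyperbola, center (8, -8), transverse axis vertical; a² = 225, b² = 64.
Latus rectum length = 2b²/a = 2·64/15 = 128/15.

128/15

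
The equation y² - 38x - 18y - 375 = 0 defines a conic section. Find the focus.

(-5/2, 9)

Only y is squared. Complete the square in y: (y - 9)² = 38(x + 12).
Vertex (-12, 9); 4p = 38 so p = 19/2. Opens right.
Focus is p units from the vertex along the axis: (h + p, k).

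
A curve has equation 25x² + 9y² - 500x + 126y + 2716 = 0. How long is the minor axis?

6

Collect terms: 25(x² - 20x) + 9(y² + 14y) = -2716
Complete the square: 25(x - 10)² + 9(y + 7)² = -2716 + 2500 + 441 = 225
Divide through by 225 to get (x - 10)²/9 + (y + 7)²/25 = 1.
Ellipse, center (10, -7), major axis vertical; a² = 25, b² = 9.
b² = 9 so b = 3; the minor axis has length 2b = 6.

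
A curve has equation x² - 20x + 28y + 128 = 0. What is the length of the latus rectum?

28

Only x is squared. Complete the square in x: (x - 10)² = -28(y + 1).
Vertex (10, -1); 4p = -28 so p = -7. Opens down.
Latus rectum length = |4p| = 28.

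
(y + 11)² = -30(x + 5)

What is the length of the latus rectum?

Vertex (-5, -11); 4p = -30 so p = -15/2. Opens left.
Latus rectum length = |4p| = 30.

30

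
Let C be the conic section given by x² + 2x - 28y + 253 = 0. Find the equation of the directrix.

y = 2

Only x is squared. Complete the square in x: (x + 1)² = 28(y - 9).
Vertex (-1, 9); 4p = 28 so p = 7. Opens up.
Directrix is the horizontal line y = k − p = 9 − (7) = 2.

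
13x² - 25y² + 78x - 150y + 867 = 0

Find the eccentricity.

Rearranging, 13(x² + 6x) -25(y² + 6y) = -867.
Complete the square: 13(x + 3)² -25(y + 3)² = -867 + 117 - 225 = -975
Divide by -975: (y + 3)²/39 - (x + 3)²/75 = 1
Hyperbola, center (-3, -3), transverse axis vertical; a² = 39, b² = 75.
c² = a² + b² = 114, so c = √114.
e = c/a = √114/√39 = √494/13.

e = √494/13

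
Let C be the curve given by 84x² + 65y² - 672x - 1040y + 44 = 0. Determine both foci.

Rearranging, 84(x² - 8x) + 65(y² - 16y) = -44.
Complete the square in x and y: 84(x - 4)² + 65(y - 8)² = -44 + 1344 + 4160 = 5460
Dividing both sides by 5460: (x - 4)²/65 + (y - 8)²/84 = 1
Ellipse, center (4, 8), major axis vertical; a² = 84, b² = 65.
c² = a² - b² = 84 - 65 = 19, so c = √19.
Foci lie on the vertical axis through the center: (h, k ± c).

(4, 8 - √19) and (4, 8 + √19)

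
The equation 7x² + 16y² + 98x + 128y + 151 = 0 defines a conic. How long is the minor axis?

Group: 7(x² + 14x) + 16(y² + 8y) = -151
Completing the square gives 7(x + 7)² + 16(y + 4)² = -151 + 343 + 256 = 448.
Divide by 448: (x + 7)²/64 + (y + 4)²/28 = 1
Ellipse, center (-7, -4), major axis horizontal; a² = 64, b² = 28.
b² = 28 so b = 2√7; the minor axis has length 2b = 4√7.

4√7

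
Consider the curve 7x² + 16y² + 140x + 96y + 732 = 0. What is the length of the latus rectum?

7/2

7(x² + 20x) + 16(y² + 6y) = -732
7(x + 10)² + 16(y + 3)² = -732 + 700 + 144 = 112
Divide by 112: (x + 10)²/16 + (y + 3)²/7 = 1
Ellipse, center (-10, -3), major axis horizontal; a² = 16, b² = 7.
Latus rectum length = 2b²/a = 2·7/4 = 7/2.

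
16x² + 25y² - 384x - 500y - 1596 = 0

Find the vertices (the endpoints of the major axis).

Rearranging, 16(x² - 24x) + 25(y² - 20y) = 1596.
16(x - 12)² + 25(y - 10)² = 1596 + 2304 + 2500 = 6400
Divide through by 6400 to get (x - 12)²/400 + (y - 10)²/256 = 1.
Ellipse, center (12, 10), major axis horizontal; a² = 400, b² = 256.
a = 20. Vertices at (h ± a, k).

(-8, 10) and (32, 10)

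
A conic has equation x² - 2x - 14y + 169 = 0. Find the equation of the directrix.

y = 17/2

Only x is squared. Complete the square in x: (x - 1)² = 14(y - 12).
Vertex (1, 12); 4p = 14 so p = 7/2. Opens up.
Directrix is the horizontal line y = k − p = 12 − (7/2) = 17/2.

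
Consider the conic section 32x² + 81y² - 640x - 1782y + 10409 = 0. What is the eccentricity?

e = 7/9

32(x² - 20x) + 81(y² - 22y) = -10409
32(x - 10)² + 81(y - 11)² = -10409 + 3200 + 9801 = 2592
Divide by 2592: (x - 10)²/81 + (y - 11)²/32 = 1
Ellipse, center (10, 11), major axis horizontal; a² = 81, b² = 32.
c² = a² - b² = 49, so c = 7.
e = c/a = 7/9.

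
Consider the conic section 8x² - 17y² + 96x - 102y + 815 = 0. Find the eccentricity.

e = 5√2/4

Group the x- and y-terms: 8(x² + 12x) -17(y² + 6y) = -815
Complete the square in x and y: 8(x + 6)² -17(y + 3)² = -815 + 288 - 153 = -680
Dividing both sides by -680: (y + 3)²/40 - (x + 6)²/85 = 1
Hyperbola, center (-6, -3), transverse axis vertical; a² = 40, b² = 85.
c² = a² + b² = 125, so c = 5√5.
e = c/a = 5√5/2√10 = 5√2/4.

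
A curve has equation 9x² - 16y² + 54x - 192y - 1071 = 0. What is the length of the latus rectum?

9

9(x² + 6x) -16(y² + 12y) = 1071
Completing the square gives 9(x + 3)² -16(y + 6)² = 1071 + 81 - 576 = 576.
Dividing both sides by 576: (x + 3)²/64 - (y + 6)²/36 = 1
Hyperbola, center (-3, -6), transverse axis horizontal; a² = 64, b² = 36.
Latus rectum length = 2b²/a = 2·36/8 = 9.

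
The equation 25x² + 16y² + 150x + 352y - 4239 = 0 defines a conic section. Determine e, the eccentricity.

Group the x- and y-terms: 25(x² + 6x) + 16(y² + 22y) = 4239
Complete the square in x and y: 25(x + 3)² + 16(y + 11)² = 4239 + 225 + 1936 = 6400
Dividing both sides by 6400: (x + 3)²/256 + (y + 11)²/400 = 1
Ellipse, center (-3, -11), major axis vertical; a² = 400, b² = 256.
c² = a² - b² = 144, so c = 12.
e = c/a = 12/20 = 3/5.

e = 3/5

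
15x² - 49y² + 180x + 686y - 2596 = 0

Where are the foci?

Group: 15(x² + 12x) -49(y² - 14y) = 2596
15(x + 6)² -49(y - 7)² = 2596 + 540 - 2401 = 735
Divide by 735: (x + 6)²/49 - (y - 7)²/15 = 1
Hyperbola, center (-6, 7), transverse axis horizontal; a² = 49, b² = 15.
c² = a² + b² = 49 + 15 = 64, so c = 8.
Foci lie on the horizontal axis through the center: (h ± c, k).

(-14, 7) and (2, 7)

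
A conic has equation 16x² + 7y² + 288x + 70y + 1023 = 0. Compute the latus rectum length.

7

Collect terms: 16(x² + 18x) + 7(y² + 10y) = -1023
Complete the square in x and y: 16(x + 9)² + 7(y + 5)² = -1023 + 1296 + 175 = 448
Divide through by 448 to get (x + 9)²/28 + (y + 5)²/64 = 1.
Ellipse, center (-9, -5), major axis vertical; a² = 64, b² = 28.
Latus rectum length = 2b²/a = 2·28/8 = 7.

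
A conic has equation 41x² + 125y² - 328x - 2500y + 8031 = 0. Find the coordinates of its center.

(4, 10)

Group: 41(x² - 8x) + 125(y² - 20y) = -8031
Complete the square in x and y: 41(x - 4)² + 125(y - 10)² = -8031 + 656 + 12500 = 5125
Divide through by 5125 to get (x - 4)²/125 + (y - 10)²/41 = 1.
Ellipse with center (4, 10).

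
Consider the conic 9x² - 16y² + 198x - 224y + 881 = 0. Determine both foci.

Group: 9(x² + 22x) -16(y² + 14y) = -881
Complete the square in x and y: 9(x + 11)² -16(y + 7)² = -881 + 1089 - 784 = -576
Dividing both sides by -576: (y + 7)²/36 - (x + 11)²/64 = 1
Hyperbola, center (-11, -7), transverse axis vertical; a² = 36, b² = 64.
c² = a² + b² = 36 + 64 = 100, so c = 10.
Foci lie on the vertical axis through the center: (h, k ± c).

(-11, -17) and (-11, 3)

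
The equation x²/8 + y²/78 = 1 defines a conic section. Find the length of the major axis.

2√78

Center (0, 0). The larger denominator 78 sits under the y-term, so the major axis is vertical; a² = 78, b² = 8.
a² = 78 so a = √78; the major axis has length 2a = 2√78.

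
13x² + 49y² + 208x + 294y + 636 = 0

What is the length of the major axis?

Collect terms: 13(x² + 16x) + 49(y² + 6y) = -636
Complete the square in x and y: 13(x + 8)² + 49(y + 3)² = -636 + 832 + 441 = 637
Divide by 637: (x + 8)²/49 + (y + 3)²/13 = 1
Ellipse, center (-8, -3), major axis horizontal; a² = 49, b² = 13.
a² = 49 so a = 7; the major axis has length 2a = 14.

14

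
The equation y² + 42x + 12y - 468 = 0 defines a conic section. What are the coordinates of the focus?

(3/2, -6)

Only y is squared. Complete the square in y: (y + 6)² = -42(x - 12).
Vertex (12, -6); 4p = -42 so p = -21/2. Opens left.
Focus is p units from the vertex along the axis: (h + p, k).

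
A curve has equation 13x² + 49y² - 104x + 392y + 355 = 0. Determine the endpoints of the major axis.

Rearranging, 13(x² - 8x) + 49(y² + 8y) = -355.
Completing the square gives 13(x - 4)² + 49(y + 4)² = -355 + 208 + 784 = 637.
Dividing both sides by 637: (x - 4)²/49 + (y + 4)²/13 = 1
Ellipse, center (4, -4), major axis horizontal; a² = 49, b² = 13.
a = 7. Vertices at (h ± a, k).

(-3, -4) and (11, -4)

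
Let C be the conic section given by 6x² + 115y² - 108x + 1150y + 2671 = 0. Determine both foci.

Collect terms: 6(x² - 18x) + 115(y² + 10y) = -2671
Complete the square: 6(x - 9)² + 115(y + 5)² = -2671 + 486 + 2875 = 690
Divide through by 690 to get (x - 9)²/115 + (y + 5)²/6 = 1.
Ellipse, center (9, -5), major axis horizontal; a² = 115, b² = 6.
c² = a² - b² = 115 - 6 = 109, so c = √109.
Foci lie on the horizontal axis through the center: (h ± c, k).

(9 - √109, -5) and (9 + √109, -5)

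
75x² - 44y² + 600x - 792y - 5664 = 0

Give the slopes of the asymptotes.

5√33/22 and -5√33/22

Rearranging, 75(x² + 8x) -44(y² + 18y) = 5664.
75(x + 4)² -44(y + 9)² = 5664 + 1200 - 3564 = 3300
Divide through by 3300 to get (x + 4)²/44 - (y + 9)²/75 = 1.
Hyperbola, center (-4, -9), transverse axis horizontal; a² = 44, b² = 75.
For a horizontal hyperbola the asymptotes have slope ±b/a.
Here that is ±5√3/2√11 = ±5√33/22.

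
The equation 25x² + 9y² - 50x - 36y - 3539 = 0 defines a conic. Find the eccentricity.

Collect terms: 25(x² - 2x) + 9(y² - 4y) = 3539
Completing the square gives 25(x - 1)² + 9(y - 2)² = 3539 + 25 + 36 = 3600.
Divide through by 3600 to get (x - 1)²/144 + (y - 2)²/400 = 1.
Ellipse, center (1, 2), major axis vertical; a² = 400, b² = 144.
c² = a² - b² = 256, so c = 16.
e = c/a = 16/20 = 4/5.

e = 4/5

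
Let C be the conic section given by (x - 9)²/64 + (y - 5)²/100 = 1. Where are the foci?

(9, -1) and (9, 11)

Center (9, 5). The larger denominator 100 sits under the y-term, so the major axis is vertical; a² = 100, b² = 64.
c² = a² - b² = 100 - 64 = 36, so c = 6.
Foci lie on the vertical axis through the center: (h, k ± c).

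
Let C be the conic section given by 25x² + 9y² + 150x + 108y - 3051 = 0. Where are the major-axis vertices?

Rearranging, 25(x² + 6x) + 9(y² + 12y) = 3051.
Complete the square: 25(x + 3)² + 9(y + 6)² = 3051 + 225 + 324 = 3600
Divide by 3600: (x + 3)²/144 + (y + 6)²/400 = 1
Ellipse, center (-3, -6), major axis vertical; a² = 400, b² = 144.
a = 20. Vertices at (h, k ± a).

(-3, -26) and (-3, 14)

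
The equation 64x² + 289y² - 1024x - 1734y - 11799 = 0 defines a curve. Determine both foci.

(-7, 3) and (23, 3)

Group: 64(x² - 16x) + 289(y² - 6y) = 11799
Completing the square gives 64(x - 8)² + 289(y - 3)² = 11799 + 4096 + 2601 = 18496.
Divide by 18496: (x - 8)²/289 + (y - 3)²/64 = 1
Ellipse, center (8, 3), major axis horizontal; a² = 289, b² = 64.
c² = a² - b² = 289 - 64 = 225, so c = 15.
Foci lie on the horizontal axis through the center: (h ± c, k).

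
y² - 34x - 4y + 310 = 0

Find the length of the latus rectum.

34

Only y is squared. Complete the square in y: (y - 2)² = 34(x - 9).
Vertex (9, 2); 4p = 34 so p = 17/2. Opens right.
Latus rectum length = |4p| = 34.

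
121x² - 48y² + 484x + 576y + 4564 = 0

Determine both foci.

Group: 121(x² + 4x) -48(y² - 12y) = -4564
Completing the square gives 121(x + 2)² -48(y - 6)² = -4564 + 484 - 1728 = -5808.
Divide through by -5808 to get (y - 6)²/121 - (x + 2)²/48 = 1.
Hyperbola, center (-2, 6), transverse axis vertical; a² = 121, b² = 48.
c² = a² + b² = 121 + 48 = 169, so c = 13.
Foci lie on the vertical axis through the center: (h, k ± c).

(-2, -7) and (-2, 19)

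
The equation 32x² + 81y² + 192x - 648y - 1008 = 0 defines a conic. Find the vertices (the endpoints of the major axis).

(-12, 4) and (6, 4)

Group: 32(x² + 6x) + 81(y² - 8y) = 1008
Complete the square: 32(x + 3)² + 81(y - 4)² = 1008 + 288 + 1296 = 2592
Divide by 2592: (x + 3)²/81 + (y - 4)²/32 = 1
Ellipse, center (-3, 4), major axis horizontal; a² = 81, b² = 32.
a = 9. Vertices at (h ± a, k).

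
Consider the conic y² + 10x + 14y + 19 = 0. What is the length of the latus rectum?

10

Only y is squared. Complete the square in y: (y + 7)² = -10(x - 3).
Vertex (3, -7); 4p = -10 so p = -5/2. Opens left.
Latus rectum length = |4p| = 10.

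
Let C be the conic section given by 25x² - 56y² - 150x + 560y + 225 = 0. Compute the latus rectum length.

112/5

Collect terms: 25(x² - 6x) -56(y² - 10y) = -225
Completing the square gives 25(x - 3)² -56(y - 5)² = -225 + 225 - 1400 = -1400.
Divide by -1400: (y - 5)²/25 - (x - 3)²/56 = 1
Hyperbola, center (3, 5), transverse axis vertical; a² = 25, b² = 56.
Latus rectum length = 2b²/a = 2·56/5 = 112/5.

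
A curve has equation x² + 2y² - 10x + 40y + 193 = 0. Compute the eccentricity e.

Group: (x² - 10x) + 2(y² + 20y) = -193
Complete the square: (x - 5)² + 2(y + 10)² = -193 + 25 + 200 = 32
Divide by 32: (x - 5)²/32 + (y + 10)²/16 = 1
Ellipse, center (5, -10), major axis horizontal; a² = 32, b² = 16.
c² = a² - b² = 16, so c = 4.
e = c/a = 4/4√2 = √2/2.

e = √2/2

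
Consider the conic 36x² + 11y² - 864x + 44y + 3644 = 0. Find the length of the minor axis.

4√11

Rearranging, 36(x² - 24x) + 11(y² + 4y) = -3644.
Completing the square gives 36(x - 12)² + 11(y + 2)² = -3644 + 5184 + 44 = 1584.
Dividing both sides by 1584: (x - 12)²/44 + (y + 2)²/144 = 1
Ellipse, center (12, -2), major axis vertical; a² = 144, b² = 44.
b² = 44 so b = 2√11; the minor axis has length 2b = 4√11.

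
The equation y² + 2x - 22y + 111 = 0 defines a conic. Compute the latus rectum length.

2

Only y is squared. Complete the square in y: (y - 11)² = -2(x - 5).
Vertex (5, 11); 4p = -2 so p = -1/2. Opens left.
Latus rectum length = |4p| = 2.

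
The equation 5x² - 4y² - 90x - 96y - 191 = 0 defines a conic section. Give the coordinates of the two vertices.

Group: 5(x² - 18x) -4(y² + 24y) = 191
Complete the square in x and y: 5(x - 9)² -4(y + 12)² = 191 + 405 - 576 = 20
Divide through by 20 to get (x - 9)²/4 - (y + 12)²/5 = 1.
Hyperbola, center (9, -12), transverse axis horizontal; a² = 4, b² = 5.
a = 2. Vertices at (h ± a, k).

(7, -12) and (11, -12)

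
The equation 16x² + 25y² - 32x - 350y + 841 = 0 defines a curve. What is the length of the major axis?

Group the x- and y-terms: 16(x² - 2x) + 25(y² - 14y) = -841
Complete the square: 16(x - 1)² + 25(y - 7)² = -841 + 16 + 1225 = 400
Divide through by 400 to get (x - 1)²/25 + (y - 7)²/16 = 1.
Ellipse, center (1, 7), major axis horizontal; a² = 25, b² = 16.
a² = 25 so a = 5; the major axis has length 2a = 10.

10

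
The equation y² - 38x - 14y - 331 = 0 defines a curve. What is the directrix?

x = -39/2

Only y is squared. Complete the square in y: (y - 7)² = 38(x + 10).
Vertex (-10, 7); 4p = 38 so p = 19/2. Opens right.
Directrix is the vertical line x = h − p = -10 − (19/2) = -39/2.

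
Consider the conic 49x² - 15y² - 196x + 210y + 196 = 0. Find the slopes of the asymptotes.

Group: 49(x² - 4x) -15(y² - 14y) = -196
Completing the square gives 49(x - 2)² -15(y - 7)² = -196 + 196 - 735 = -735.
Dividing both sides by -735: (y - 7)²/49 - (x - 2)²/15 = 1
Hyperbola, center (2, 7), transverse axis vertical; a² = 49, b² = 15.
For a vertical hyperbola the asymptotes have slope ±a/b.
Here that is ±7/√15 = ±7√15/15.

7√15/15 and -7√15/15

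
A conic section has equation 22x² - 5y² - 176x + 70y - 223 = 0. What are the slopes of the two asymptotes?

Group: 22(x² - 8x) -5(y² - 14y) = 223
Completing the square gives 22(x - 4)² -5(y - 7)² = 223 + 352 - 245 = 330.
Dividing both sides by 330: (x - 4)²/15 - (y - 7)²/66 = 1
Hyperbola, center (4, 7), transverse axis horizontal; a² = 15, b² = 66.
For a horizontal hyperbola the asymptotes have slope ±b/a.
Here that is ±√66/√15 = ±√110/5.

√110/5 and -√110/5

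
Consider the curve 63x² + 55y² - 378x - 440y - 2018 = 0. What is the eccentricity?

Group: 63(x² - 6x) + 55(y² - 8y) = 2018
Complete the square: 63(x - 3)² + 55(y - 4)² = 2018 + 567 + 880 = 3465
Divide through by 3465 to get (x - 3)²/55 + (y - 4)²/63 = 1.
Ellipse, center (3, 4), major axis vertical; a² = 63, b² = 55.
c² = a² - b² = 8, so c = 2√2.
e = c/a = 2√2/3√7 = 2√14/21.

e = 2√14/21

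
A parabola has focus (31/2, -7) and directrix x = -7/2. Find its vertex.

The vertex is the midpoint between the focus and the directrix along the axis of symmetry.
Axis is horizontal (directrix is vertical). Vertex x-coordinate = (31/2 + (-7/2))/2 = 6; y-coordinate = -7.

(6, -7)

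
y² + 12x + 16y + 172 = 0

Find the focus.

Only y is squared. Complete the square in y: (y + 8)² = -12(x + 9).
Vertex (-9, -8); 4p = -12 so p = -3. Opens left.
Focus is p units from the vertex along the axis: (h + p, k).

(-12, -8)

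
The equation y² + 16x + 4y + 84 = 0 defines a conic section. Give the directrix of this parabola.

Only y is squared. Complete the square in y: (y + 2)² = -16(x + 5).
Vertex (-5, -2); 4p = -16 so p = -4. Opens left.
Directrix is the vertical line x = h − p = -5 − (-4) = -1.

x = -1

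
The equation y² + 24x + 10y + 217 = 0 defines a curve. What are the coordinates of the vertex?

(-8, -5)

Only y is squared. Complete the square in y: (y + 5)² = -24(x + 8).
Vertex (-8, -5); 4p = -24 so p = -6. Opens left.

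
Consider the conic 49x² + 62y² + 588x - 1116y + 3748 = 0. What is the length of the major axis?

2√62

Group: 49(x² + 12x) + 62(y² - 18y) = -3748
49(x + 6)² + 62(y - 9)² = -3748 + 1764 + 5022 = 3038
Dividing both sides by 3038: (x + 6)²/62 + (y - 9)²/49 = 1
Ellipse, center (-6, 9), major axis horizontal; a² = 62, b² = 49.
a² = 62 so a = √62; the major axis has length 2a = 2√62.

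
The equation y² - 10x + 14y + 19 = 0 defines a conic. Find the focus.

Only y is squared. Complete the square in y: (y + 7)² = 10(x + 3).
Vertex (-3, -7); 4p = 10 so p = 5/2. Opens right.
Focus is p units from the vertex along the axis: (h + p, k).

(-1/2, -7)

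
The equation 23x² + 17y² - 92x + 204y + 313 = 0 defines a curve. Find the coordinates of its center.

(2, -6)

23(x² - 4x) + 17(y² + 12y) = -313
Complete the square: 23(x - 2)² + 17(y + 6)² = -313 + 92 + 612 = 391
Dividing both sides by 391: (x - 2)²/17 + (y + 6)²/23 = 1
Ellipse with center (2, -6).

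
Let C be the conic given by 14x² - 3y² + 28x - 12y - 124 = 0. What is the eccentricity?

Group the x- and y-terms: 14(x² + 2x) -3(y² + 4y) = 124
Complete the square in x and y: 14(x + 1)² -3(y + 2)² = 124 + 14 - 12 = 126
Dividing both sides by 126: (x + 1)²/9 - (y + 2)²/42 = 1
Hyperbola, center (-1, -2), transverse axis horizontal; a² = 9, b² = 42.
c² = a² + b² = 51, so c = √51.
e = c/a = √51/3.

e = √51/3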